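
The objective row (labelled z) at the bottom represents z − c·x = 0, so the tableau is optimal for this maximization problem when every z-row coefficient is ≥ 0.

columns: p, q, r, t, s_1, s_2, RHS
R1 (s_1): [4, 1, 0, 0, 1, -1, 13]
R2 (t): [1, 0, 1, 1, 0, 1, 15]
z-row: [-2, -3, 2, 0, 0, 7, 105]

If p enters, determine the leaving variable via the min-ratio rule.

Column p entries and ratios — s_1: 13/4 = 13/4; t: 15/1 = 15.
Smallest ratio is 13/4 in the row of s_1, so s_1 leaves.

s_1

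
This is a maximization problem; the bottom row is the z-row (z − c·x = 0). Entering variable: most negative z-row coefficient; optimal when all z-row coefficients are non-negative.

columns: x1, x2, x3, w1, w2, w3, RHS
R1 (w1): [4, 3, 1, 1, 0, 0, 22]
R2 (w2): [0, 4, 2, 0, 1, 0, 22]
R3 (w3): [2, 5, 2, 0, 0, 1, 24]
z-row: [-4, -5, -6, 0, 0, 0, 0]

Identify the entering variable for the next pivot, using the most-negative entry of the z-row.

Negative z-row entries: x1: -4, x2: -5, x3: -6.
The most negative is -6 in column x3, so x3 enters.

x3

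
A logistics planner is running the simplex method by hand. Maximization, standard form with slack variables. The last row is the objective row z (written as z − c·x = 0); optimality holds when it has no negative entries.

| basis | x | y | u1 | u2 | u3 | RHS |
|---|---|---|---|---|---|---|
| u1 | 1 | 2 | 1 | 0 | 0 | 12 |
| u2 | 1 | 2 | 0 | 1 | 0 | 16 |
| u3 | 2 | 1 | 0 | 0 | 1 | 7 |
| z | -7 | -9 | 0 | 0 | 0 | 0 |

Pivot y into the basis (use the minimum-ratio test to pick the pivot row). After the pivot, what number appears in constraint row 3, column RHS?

Ratio test on column y — row 1: 12/2 = 6; row 2: 16/2 = 8; row 3: 7/1 = 7. Minimum is 6 at row 1 (u1 leaves); pivot element 2.
Divide row 1 by 2; eliminate column y from the other rows.
Row 3 update in column RHS: 7 − 1·6 = 1.

1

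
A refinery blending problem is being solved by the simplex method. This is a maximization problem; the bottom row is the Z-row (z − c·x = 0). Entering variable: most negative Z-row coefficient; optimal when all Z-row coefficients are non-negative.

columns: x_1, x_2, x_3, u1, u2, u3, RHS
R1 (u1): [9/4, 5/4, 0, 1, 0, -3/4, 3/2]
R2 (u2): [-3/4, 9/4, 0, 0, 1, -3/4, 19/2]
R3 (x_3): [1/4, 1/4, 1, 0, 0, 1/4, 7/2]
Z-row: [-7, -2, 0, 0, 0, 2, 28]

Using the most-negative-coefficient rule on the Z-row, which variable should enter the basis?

Negative Z-row entries: x_1: -7, x_2: -2.
The most negative is -7 in column x_1, so x_1 enters.

x_1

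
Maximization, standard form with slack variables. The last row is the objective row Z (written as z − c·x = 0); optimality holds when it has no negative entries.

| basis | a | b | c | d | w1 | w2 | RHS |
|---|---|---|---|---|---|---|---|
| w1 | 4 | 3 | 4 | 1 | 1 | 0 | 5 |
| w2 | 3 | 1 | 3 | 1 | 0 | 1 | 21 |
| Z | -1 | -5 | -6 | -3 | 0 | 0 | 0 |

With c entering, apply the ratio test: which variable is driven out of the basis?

Column c entries and ratios — w1: 5/4 = 5/4; w2: 21/3 = 7.
Smallest ratio is 5/4 in the row of w1, so w1 leaves.

w1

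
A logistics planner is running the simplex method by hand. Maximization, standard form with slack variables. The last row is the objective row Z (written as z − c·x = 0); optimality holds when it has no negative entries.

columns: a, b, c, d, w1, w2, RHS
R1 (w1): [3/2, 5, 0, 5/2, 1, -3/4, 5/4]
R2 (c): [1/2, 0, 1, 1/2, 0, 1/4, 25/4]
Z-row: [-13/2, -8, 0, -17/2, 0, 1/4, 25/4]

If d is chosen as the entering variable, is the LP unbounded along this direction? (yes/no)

Column d has positive entries in row(s) 1, 2, so the ratio test bounds it — not unbounded.

no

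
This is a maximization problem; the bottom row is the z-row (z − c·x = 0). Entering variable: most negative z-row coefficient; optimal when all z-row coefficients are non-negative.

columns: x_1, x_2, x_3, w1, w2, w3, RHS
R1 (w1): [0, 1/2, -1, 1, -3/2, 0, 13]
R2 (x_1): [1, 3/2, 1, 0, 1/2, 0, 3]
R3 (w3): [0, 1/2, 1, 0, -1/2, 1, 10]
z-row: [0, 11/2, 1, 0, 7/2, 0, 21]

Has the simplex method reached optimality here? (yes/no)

Every z-row coefficient is ≥ 0, so the tableau is optimal.

yes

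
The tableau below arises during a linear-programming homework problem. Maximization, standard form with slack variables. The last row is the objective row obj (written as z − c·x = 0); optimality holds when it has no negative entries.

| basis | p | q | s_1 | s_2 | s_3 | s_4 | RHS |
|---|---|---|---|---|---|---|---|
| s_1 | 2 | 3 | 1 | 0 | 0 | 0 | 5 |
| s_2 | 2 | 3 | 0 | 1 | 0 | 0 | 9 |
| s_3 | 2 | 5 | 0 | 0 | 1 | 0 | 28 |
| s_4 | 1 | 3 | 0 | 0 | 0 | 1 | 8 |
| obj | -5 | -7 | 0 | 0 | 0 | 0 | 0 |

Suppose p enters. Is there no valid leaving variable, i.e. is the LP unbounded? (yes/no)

Column p has positive entries in row(s) 1, 2, 3, 4, so the ratio test bounds it — not unbounded.

no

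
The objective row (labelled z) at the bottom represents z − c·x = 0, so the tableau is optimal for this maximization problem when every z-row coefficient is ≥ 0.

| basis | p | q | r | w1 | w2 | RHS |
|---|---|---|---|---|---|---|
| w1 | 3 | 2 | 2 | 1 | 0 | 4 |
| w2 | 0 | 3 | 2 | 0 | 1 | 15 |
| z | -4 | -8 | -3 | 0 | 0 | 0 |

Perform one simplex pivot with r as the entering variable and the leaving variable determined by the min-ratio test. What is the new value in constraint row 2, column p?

-3

Ratio test on column r — row 1: 4/2 = 2; row 2: 15/2 = 15/2. Minimum is 2 at row 1 (w1 leaves); pivot element 2.
Divide row 1 by 2; eliminate column r from the other rows.
Row 2 update in column p: 0 − 2·(3/2) = -3.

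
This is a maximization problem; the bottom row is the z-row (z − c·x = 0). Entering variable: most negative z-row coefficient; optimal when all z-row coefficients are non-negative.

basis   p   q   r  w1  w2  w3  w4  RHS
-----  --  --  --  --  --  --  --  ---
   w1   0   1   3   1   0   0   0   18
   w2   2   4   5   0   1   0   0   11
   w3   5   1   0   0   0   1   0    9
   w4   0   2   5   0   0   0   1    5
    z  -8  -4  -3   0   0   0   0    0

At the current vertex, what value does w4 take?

w4 is basic (row 4); its value is the RHS of that row, 5.

5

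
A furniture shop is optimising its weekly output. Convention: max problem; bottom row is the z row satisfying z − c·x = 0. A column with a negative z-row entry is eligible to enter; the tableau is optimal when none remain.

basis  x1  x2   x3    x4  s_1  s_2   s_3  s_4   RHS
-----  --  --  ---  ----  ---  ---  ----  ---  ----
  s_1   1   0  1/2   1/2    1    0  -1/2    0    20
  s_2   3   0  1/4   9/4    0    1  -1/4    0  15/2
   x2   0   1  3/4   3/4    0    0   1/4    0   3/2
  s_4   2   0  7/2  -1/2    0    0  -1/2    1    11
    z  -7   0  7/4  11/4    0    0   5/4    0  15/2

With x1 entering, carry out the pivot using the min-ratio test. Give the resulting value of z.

25

Ratio test on column x1 — row 1: 20/1 = 20; row 2: (15/2)/3 = 5/2; row 3: entry 0 ≤ 0; row 4: 11/2 = 11/2. Minimum is 5/2 at row 2 (s_2 leaves); pivot element 3.
Pivot on row 2; the z-row RHS becomes 15/2 − (-7)·(5/2) = 25.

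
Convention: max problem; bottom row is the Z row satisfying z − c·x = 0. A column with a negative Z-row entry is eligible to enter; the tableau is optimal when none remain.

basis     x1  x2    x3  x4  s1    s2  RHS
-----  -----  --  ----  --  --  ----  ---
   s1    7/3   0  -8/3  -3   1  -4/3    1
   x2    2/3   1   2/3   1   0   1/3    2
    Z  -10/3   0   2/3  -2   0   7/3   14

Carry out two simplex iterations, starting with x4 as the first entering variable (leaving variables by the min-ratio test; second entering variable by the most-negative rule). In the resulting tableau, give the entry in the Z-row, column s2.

37/13

Ratio test on column x4 — row 1: entry -3 ≤ 0; row 2: 2/1 = 2. Minimum is 2 at row 2 (x2 leaves); pivot element 1.
Divide row 2 by 1; eliminate column x4 from the other rows.
Second iteration: most negative Z-row entry is -2 in column x1, so x1 enters.
Ratio test on column x1 — row 1: 7/(13/3) = 21/13; row 2: 2/(2/3) = 3. Minimum is 21/13 at row 1 (s1 leaves); pivot element 13/3.
Divide row 1 by 13/3; eliminate column x1 from the other rows.
After both pivots, the entry at the Z-row, column s2 is 37/13.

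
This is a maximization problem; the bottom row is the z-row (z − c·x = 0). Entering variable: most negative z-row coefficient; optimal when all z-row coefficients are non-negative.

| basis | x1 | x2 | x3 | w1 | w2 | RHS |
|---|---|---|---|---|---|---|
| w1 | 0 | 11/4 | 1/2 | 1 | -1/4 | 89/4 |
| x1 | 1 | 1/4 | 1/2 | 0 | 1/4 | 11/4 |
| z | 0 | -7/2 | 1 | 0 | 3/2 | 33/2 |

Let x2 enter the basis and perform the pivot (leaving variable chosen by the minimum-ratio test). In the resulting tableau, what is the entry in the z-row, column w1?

14/11

Ratio test on column x2 — row 1: (89/4)/(11/4) = 89/11; row 2: (11/4)/(1/4) = 11. Minimum is 89/11 at row 1 (w1 leaves); pivot element 11/4.
Divide row 1 by 11/4; eliminate column x2 from the other rows.
z-row update in column w1: 0 − (-7/2)·(4/11) = 14/11.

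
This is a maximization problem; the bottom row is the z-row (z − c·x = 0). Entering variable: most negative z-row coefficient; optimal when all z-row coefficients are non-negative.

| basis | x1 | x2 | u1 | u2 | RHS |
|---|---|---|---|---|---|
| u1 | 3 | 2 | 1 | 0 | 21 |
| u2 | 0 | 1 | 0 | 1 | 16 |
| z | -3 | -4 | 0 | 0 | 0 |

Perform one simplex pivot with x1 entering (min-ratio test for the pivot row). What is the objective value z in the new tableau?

21

Ratio test on column x1 — row 1: 21/3 = 7; row 2: entry 0 ≤ 0. Minimum is 7 at row 1 (u1 leaves); pivot element 3.
Pivot on row 1; the z-row RHS becomes 0 − (-3)·7 = 21.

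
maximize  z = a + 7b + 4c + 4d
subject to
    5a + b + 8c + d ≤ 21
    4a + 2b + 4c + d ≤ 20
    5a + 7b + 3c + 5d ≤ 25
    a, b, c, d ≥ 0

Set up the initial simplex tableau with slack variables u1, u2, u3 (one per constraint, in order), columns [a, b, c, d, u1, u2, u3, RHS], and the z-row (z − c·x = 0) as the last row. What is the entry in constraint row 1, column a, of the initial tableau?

5

Constraint 1 has coefficient 5 on a.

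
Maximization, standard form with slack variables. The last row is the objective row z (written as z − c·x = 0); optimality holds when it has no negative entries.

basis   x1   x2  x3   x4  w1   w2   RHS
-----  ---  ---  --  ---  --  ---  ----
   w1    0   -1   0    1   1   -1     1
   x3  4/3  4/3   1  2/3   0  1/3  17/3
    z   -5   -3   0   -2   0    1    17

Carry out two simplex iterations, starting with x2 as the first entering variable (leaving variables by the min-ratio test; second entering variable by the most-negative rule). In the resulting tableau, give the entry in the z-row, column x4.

1/2

Ratio test on column x2 — row 1: entry -1 ≤ 0; row 2: (17/3)/(4/3) = 17/4. Minimum is 17/4 at row 2 (x3 leaves); pivot element 4/3.
Divide row 2 by 4/3; eliminate column x2 from the other rows.
Second iteration: most negative z-row entry is -2 in column x1, so x1 enters.
Ratio test on column x1 — row 1: (21/4)/1 = 21/4; row 2: (17/4)/1 = 17/4. Minimum is 17/4 at row 2 (x2 leaves); pivot element 1.
Divide row 2 by 1; eliminate column x1 from the other rows.
After both pivots, the entry at the z-row, column x4 is 1/2.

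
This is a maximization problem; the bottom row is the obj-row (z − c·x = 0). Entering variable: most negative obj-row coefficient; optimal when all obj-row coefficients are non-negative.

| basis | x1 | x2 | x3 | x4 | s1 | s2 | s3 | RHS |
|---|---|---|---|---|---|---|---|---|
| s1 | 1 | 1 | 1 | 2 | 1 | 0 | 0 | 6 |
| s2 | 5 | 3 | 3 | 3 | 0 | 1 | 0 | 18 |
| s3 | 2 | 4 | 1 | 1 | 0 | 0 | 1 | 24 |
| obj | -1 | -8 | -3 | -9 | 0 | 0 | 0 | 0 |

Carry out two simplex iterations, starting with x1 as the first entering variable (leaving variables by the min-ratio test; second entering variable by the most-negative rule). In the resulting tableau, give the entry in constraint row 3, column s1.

1/7

Ratio test on column x1 — row 1: 6/1 = 6; row 2: 18/5 = 18/5; row 3: 24/2 = 12. Minimum is 18/5 at row 2 (s2 leaves); pivot element 5.
Divide row 2 by 5; eliminate column x1 from the other rows.
Second iteration: most negative obj-row entry is -42/5 in column x4, so x4 enters.
Ratio test on column x4 — row 1: (12/5)/(7/5) = 12/7; row 2: (18/5)/(3/5) = 6; row 3: entry -1/5 ≤ 0. Minimum is 12/7 at row 1 (s1 leaves); pivot element 7/5.
Divide row 1 by 7/5; eliminate column x4 from the other rows.
After both pivots, the entry at constraint row 3, column s1 is 1/7.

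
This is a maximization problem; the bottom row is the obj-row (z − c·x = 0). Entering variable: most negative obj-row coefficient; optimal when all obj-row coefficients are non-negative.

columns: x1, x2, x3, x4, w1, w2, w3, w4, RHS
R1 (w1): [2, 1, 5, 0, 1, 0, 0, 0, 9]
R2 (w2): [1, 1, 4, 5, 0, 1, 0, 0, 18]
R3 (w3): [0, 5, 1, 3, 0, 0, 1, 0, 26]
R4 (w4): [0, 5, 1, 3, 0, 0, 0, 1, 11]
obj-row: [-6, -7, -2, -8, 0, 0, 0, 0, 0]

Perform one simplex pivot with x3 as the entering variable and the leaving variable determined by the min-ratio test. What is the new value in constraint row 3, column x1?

-2/5

Ratio test on column x3 — row 1: 9/5 = 9/5; row 2: 18/4 = 9/2; row 3: 26/1 = 26; row 4: 11/1 = 11. Minimum is 9/5 at row 1 (w1 leaves); pivot element 5.
Divide row 1 by 5; eliminate column x3 from the other rows.
Row 3 update in column x1: 0 − 1·(2/5) = -2/5.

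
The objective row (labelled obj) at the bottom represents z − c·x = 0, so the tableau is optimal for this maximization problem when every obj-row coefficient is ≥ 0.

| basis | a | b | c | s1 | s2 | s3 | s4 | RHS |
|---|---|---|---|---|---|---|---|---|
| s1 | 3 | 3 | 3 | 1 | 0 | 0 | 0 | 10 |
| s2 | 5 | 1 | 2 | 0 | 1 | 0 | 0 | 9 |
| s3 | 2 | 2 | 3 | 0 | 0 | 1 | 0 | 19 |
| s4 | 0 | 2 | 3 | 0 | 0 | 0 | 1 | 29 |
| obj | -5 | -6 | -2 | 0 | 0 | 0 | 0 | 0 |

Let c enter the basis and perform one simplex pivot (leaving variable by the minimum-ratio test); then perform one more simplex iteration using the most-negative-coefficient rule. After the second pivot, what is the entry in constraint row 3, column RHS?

Ratio test on column c — row 1: 10/3 = 10/3; row 2: 9/2 = 9/2; row 3: 19/3 = 19/3; row 4: 29/3 = 29/3. Minimum is 10/3 at row 1 (s1 leaves); pivot element 3.
Divide row 1 by 3; eliminate column c from the other rows.
Second iteration: most negative obj-row entry is -4 in column b, so b enters.
Ratio test on column b — row 1: (10/3)/1 = 10/3; row 2: entry -1 ≤ 0; row 3: entry -1 ≤ 0; row 4: entry -1 ≤ 0. Minimum is 10/3 at row 1 (c leaves); pivot element 1.
Divide row 1 by 1; eliminate column b from the other rows.
After both pivots, the entry at constraint row 3, column RHS is 37/3.

37/3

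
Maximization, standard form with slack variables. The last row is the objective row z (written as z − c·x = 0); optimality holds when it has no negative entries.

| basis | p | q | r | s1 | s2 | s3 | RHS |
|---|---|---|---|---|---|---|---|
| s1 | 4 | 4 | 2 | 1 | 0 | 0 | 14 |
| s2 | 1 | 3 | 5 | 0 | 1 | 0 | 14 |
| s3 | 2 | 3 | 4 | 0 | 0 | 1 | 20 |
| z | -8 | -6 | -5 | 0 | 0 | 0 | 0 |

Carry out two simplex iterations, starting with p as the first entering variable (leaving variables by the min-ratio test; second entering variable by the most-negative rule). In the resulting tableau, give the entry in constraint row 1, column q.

Ratio test on column p — row 1: 14/4 = 7/2; row 2: 14/1 = 14; row 3: 20/2 = 10. Minimum is 7/2 at row 1 (s1 leaves); pivot element 4.
Divide row 1 by 4; eliminate column p from the other rows.
Second iteration: most negative z-row entry is -1 in column r, so r enters.
Ratio test on column r — row 1: (7/2)/(1/2) = 7; row 2: (21/2)/(9/2) = 7/3; row 3: 13/3 = 13/3. Minimum is 7/3 at row 2 (s2 leaves); pivot element 9/2.
Divide row 2 by 9/2; eliminate column r from the other rows.
After both pivots, the entry at constraint row 1, column q is 7/9.

7/9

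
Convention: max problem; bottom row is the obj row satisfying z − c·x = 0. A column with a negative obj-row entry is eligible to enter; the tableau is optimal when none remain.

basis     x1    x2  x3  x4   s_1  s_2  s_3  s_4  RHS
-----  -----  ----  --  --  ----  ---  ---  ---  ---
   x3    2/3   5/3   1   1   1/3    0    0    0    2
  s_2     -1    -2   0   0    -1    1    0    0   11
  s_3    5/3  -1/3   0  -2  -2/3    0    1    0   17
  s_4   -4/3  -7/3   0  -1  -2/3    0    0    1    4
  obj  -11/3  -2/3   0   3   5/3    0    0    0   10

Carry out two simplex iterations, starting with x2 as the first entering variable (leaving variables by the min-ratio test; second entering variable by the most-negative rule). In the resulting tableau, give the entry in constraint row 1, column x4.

Ratio test on column x2 — row 1: 2/(5/3) = 6/5; row 2: entry -2 ≤ 0; row 3: entry -1/3 ≤ 0; row 4: entry -7/3 ≤ 0. Minimum is 6/5 at row 1 (x3 leaves); pivot element 5/3.
Divide row 1 by 5/3; eliminate column x2 from the other rows.
Second iteration: most negative obj-row entry is -17/5 in column x1, so x1 enters.
Ratio test on column x1 — row 1: (6/5)/(2/5) = 3; row 2: entry -1/5 ≤ 0; row 3: (87/5)/(9/5) = 29/3; row 4: entry -2/5 ≤ 0. Minimum is 3 at row 1 (x2 leaves); pivot element 2/5.
Divide row 1 by 2/5; eliminate column x1 from the other rows.
After both pivots, the entry at constraint row 1, column x4 is 3/2.

3/2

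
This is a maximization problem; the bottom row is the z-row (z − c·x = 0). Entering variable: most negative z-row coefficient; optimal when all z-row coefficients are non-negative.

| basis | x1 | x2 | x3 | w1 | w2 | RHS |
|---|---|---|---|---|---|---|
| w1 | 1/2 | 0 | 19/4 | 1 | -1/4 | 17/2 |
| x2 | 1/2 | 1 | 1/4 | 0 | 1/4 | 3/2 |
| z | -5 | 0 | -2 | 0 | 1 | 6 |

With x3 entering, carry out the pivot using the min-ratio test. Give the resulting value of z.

Ratio test on column x3 — row 1: (17/2)/(19/4) = 34/19; row 2: (3/2)/(1/4) = 6. Minimum is 34/19 at row 1 (w1 leaves); pivot element 19/4.
Pivot on row 1; the z-row RHS becomes 6 − (-2)·(34/19) = 182/19.

182/19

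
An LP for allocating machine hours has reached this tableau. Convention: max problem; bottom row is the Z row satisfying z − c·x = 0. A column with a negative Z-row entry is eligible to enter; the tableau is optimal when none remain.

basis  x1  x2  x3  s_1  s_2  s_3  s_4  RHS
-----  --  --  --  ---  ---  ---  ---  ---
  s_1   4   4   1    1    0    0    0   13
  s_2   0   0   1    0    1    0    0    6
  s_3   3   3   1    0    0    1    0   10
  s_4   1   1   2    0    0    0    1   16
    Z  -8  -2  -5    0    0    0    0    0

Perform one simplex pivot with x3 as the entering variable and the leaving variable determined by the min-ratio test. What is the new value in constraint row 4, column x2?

1

Ratio test on column x3 — row 1: 13/1 = 13; row 2: 6/1 = 6; row 3: 10/1 = 10; row 4: 16/2 = 8. Minimum is 6 at row 2 (s_2 leaves); pivot element 1.
Divide row 2 by 1; eliminate column x3 from the other rows.
Row 4 update in column x2: 1 − 2·0 = 1.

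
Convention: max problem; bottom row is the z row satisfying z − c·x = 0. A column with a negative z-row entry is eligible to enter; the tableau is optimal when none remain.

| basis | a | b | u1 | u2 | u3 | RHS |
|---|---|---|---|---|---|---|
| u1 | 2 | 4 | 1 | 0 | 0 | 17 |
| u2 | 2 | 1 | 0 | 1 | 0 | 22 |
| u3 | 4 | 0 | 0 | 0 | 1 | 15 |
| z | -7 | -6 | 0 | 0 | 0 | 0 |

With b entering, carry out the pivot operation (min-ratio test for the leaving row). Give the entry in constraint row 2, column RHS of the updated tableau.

Ratio test on column b — row 1: 17/4 = 17/4; row 2: 22/1 = 22; row 3: entry 0 ≤ 0. Minimum is 17/4 at row 1 (u1 leaves); pivot element 4.
Divide row 1 by 4; eliminate column b from the other rows.
Row 2 update in column RHS: 22 − 1·(17/4) = 71/4.

71/4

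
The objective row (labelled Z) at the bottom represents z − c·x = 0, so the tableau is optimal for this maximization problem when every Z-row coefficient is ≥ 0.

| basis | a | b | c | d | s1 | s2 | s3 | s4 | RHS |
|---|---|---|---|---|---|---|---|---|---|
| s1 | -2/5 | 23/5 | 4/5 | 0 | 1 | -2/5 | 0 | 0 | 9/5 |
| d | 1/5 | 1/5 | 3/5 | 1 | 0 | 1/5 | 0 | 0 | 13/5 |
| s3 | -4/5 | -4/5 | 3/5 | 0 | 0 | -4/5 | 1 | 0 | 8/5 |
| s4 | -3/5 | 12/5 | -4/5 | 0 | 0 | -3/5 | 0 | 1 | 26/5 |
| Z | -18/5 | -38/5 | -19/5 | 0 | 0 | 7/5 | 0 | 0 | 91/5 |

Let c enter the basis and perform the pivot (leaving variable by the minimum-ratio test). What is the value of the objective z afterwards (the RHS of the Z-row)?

107/4

Ratio test on column c — row 1: (9/5)/(4/5) = 9/4; row 2: (13/5)/(3/5) = 13/3; row 3: (8/5)/(3/5) = 8/3; row 4: entry -4/5 ≤ 0. Minimum is 9/4 at row 1 (s1 leaves); pivot element 4/5.
Pivot on row 1; the Z-row RHS becomes 91/5 − (-19/5)·(9/4) = 107/4.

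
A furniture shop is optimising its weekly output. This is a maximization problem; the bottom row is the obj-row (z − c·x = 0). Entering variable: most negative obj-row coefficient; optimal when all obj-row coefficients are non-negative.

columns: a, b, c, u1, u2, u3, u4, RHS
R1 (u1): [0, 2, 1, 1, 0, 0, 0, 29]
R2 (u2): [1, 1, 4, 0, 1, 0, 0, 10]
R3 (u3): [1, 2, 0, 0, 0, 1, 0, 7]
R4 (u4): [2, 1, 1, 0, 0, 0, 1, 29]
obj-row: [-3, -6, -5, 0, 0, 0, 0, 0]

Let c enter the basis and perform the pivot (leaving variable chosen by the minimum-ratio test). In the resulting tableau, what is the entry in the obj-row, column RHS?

Ratio test on column c — row 1: 29/1 = 29; row 2: 10/4 = 5/2; row 3: entry 0 ≤ 0; row 4: 29/1 = 29. Minimum is 5/2 at row 2 (u2 leaves); pivot element 4.
Divide row 2 by 4; eliminate column c from the other rows.
obj-row update in column RHS: 0 − (-5)·(5/2) = 25/2.

25/2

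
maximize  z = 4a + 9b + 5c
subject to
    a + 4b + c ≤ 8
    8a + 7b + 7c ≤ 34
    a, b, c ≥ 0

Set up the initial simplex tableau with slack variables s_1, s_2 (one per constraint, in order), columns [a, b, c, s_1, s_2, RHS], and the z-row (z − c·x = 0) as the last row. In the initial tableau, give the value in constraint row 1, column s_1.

Slack s_1 belongs to constraint 1; its column is the unit vector e_1, so the entry in row 1 is 1.

1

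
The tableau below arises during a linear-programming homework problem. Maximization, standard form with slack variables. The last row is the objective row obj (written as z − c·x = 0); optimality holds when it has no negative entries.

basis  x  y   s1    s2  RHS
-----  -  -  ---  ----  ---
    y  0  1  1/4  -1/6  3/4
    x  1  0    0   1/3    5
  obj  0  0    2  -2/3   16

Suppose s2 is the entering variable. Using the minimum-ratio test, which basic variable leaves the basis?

x

Column s2 entries and ratios — y: -1/6 ≤ 0, skip; x: 5/(1/3) = 15.
Smallest ratio is 15 in the row of x, so x leaves.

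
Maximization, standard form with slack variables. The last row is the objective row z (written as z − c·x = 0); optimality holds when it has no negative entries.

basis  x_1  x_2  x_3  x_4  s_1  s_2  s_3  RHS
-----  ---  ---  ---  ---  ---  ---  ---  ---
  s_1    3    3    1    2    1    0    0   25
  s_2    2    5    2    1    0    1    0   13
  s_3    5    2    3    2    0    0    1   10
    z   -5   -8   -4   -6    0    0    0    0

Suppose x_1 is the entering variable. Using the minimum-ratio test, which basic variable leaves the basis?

s_3

Column x_1 entries and ratios — s_1: 25/3 = 25/3; s_2: 13/2 = 13/2; s_3: 10/5 = 2.
Smallest ratio is 2 in the row of s_3, so s_3 leaves.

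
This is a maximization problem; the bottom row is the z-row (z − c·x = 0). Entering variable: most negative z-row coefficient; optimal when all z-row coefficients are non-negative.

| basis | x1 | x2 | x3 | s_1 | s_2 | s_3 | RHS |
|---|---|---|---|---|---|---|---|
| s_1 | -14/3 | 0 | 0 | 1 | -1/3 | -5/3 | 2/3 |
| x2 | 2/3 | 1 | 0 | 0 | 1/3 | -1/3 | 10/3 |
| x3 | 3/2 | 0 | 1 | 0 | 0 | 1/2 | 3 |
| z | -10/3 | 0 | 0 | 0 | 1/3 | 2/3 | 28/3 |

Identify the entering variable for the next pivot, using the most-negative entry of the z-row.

Negative z-row entries: x1: -10/3.
The most negative is -10/3 in column x1, so x1 enters.

x1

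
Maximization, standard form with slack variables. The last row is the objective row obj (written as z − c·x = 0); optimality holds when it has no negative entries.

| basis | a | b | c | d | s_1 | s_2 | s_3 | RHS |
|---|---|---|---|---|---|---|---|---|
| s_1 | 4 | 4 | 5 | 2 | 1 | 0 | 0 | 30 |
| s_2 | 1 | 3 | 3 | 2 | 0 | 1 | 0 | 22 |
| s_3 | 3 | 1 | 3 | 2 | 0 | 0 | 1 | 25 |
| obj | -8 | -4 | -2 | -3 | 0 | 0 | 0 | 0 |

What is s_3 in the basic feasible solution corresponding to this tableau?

s_3 is basic (row 3); its value is the RHS of that row, 25.

25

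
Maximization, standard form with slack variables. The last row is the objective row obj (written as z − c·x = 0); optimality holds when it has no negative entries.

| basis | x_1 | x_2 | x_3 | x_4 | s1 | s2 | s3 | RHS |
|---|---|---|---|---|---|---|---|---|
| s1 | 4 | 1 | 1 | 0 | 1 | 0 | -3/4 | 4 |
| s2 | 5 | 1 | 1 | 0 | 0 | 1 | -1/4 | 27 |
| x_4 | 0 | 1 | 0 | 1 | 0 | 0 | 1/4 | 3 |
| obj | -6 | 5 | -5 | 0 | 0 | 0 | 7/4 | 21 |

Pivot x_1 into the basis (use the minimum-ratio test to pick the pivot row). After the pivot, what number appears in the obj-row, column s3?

5/8

Ratio test on column x_1 — row 1: 4/4 = 1; row 2: 27/5 = 27/5; row 3: entry 0 ≤ 0. Minimum is 1 at row 1 (s1 leaves); pivot element 4.
Divide row 1 by 4; eliminate column x_1 from the other rows.
obj-row update in column s3: 7/4 − (-6)·(-3/16) = 5/8.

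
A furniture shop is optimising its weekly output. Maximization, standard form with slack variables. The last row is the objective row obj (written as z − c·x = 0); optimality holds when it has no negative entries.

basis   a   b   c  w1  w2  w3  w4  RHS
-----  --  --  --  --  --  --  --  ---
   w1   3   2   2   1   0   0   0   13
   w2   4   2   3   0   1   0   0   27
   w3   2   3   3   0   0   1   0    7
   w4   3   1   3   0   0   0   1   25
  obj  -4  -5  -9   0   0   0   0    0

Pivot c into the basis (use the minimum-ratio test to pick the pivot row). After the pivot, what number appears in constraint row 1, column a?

5/3

Ratio test on column c — row 1: 13/2 = 13/2; row 2: 27/3 = 9; row 3: 7/3 = 7/3; row 4: 25/3 = 25/3. Minimum is 7/3 at row 3 (w3 leaves); pivot element 3.
Divide row 3 by 3; eliminate column c from the other rows.
Row 1 update in column a: 3 − 2·(2/3) = 5/3.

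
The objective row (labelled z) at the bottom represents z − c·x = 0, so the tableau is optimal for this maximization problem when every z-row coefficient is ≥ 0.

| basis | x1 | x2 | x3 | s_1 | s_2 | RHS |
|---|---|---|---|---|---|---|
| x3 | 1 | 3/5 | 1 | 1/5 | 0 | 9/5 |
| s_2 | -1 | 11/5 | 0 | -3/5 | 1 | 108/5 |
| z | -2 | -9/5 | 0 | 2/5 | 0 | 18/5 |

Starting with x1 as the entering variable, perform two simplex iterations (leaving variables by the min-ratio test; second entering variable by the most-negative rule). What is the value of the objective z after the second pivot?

Ratio test on column x1 — row 1: (9/5)/1 = 9/5; row 2: entry -1 ≤ 0. Minimum is 9/5 at row 1 (x3 leaves); pivot element 1.
Pivot on row 1; the z-row RHS becomes 18/5 − (-2)·(9/5) = 36/5.
Next entering variable (most negative z-row entry -3/5): x2.
Ratio test on column x2 — row 1: (9/5)/(3/5) = 3; row 2: (117/5)/(14/5) = 117/14. Minimum is 3 at row 1 (x1 leaves); pivot element 3/5.
After the second pivot the z-row RHS is 36/5 − (-3/5)·3 = 9.

9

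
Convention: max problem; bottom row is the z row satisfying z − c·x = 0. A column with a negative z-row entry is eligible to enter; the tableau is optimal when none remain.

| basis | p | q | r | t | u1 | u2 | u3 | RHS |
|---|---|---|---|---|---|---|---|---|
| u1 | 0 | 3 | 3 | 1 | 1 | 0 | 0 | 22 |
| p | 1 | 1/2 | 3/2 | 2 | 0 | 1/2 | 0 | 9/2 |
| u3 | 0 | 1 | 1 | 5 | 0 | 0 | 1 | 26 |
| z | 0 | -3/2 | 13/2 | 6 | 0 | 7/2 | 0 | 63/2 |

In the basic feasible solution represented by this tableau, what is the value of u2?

0

u2 is not in the basis, so in the current basic feasible solution u2 = 0.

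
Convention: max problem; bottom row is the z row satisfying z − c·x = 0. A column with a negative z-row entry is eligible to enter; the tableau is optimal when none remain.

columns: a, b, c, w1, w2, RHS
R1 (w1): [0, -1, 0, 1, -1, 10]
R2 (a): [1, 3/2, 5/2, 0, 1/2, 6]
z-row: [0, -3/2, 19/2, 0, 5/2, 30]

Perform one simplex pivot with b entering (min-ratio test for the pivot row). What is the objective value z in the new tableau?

36

Ratio test on column b — row 1: entry -1 ≤ 0; row 2: 6/(3/2) = 4. Minimum is 4 at row 2 (a leaves); pivot element 3/2.
Pivot on row 2; the z-row RHS becomes 30 − (-3/2)·4 = 36.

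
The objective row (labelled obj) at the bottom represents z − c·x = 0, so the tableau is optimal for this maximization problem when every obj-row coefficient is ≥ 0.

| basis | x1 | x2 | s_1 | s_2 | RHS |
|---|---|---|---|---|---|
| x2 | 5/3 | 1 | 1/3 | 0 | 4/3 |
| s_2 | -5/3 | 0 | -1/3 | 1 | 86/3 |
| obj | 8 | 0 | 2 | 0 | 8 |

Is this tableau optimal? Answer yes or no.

Every obj-row coefficient is ≥ 0, so the tableau is optimal.

yes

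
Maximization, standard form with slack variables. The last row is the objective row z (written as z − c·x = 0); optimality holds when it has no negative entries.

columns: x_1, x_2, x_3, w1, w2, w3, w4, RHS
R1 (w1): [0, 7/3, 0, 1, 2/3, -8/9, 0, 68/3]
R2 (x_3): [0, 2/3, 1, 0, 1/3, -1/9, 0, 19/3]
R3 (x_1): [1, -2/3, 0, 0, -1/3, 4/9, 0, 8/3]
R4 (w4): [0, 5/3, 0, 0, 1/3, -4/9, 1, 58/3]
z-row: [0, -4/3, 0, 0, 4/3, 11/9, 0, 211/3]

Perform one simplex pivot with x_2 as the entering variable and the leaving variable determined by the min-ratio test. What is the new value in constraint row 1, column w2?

Ratio test on column x_2 — row 1: (68/3)/(7/3) = 68/7; row 2: (19/3)/(2/3) = 19/2; row 3: entry -2/3 ≤ 0; row 4: (58/3)/(5/3) = 58/5. Minimum is 19/2 at row 2 (x_3 leaves); pivot element 2/3.
Divide row 2 by 2/3; eliminate column x_2 from the other rows.
Row 1 update in column w2: 2/3 − (7/3)·(1/2) = -1/2.

-1/2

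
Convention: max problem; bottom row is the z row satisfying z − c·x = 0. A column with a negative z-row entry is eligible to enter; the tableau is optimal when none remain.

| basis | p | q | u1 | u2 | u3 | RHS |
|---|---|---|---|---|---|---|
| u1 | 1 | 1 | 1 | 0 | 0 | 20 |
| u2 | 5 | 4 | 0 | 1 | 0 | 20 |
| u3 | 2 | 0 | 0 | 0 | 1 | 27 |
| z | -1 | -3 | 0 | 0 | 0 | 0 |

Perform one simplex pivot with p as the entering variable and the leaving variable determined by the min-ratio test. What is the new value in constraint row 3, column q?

-8/5

Ratio test on column p — row 1: 20/1 = 20; row 2: 20/5 = 4; row 3: 27/2 = 27/2. Minimum is 4 at row 2 (u2 leaves); pivot element 5.
Divide row 2 by 5; eliminate column p from the other rows.
Row 3 update in column q: 0 − 2·(4/5) = -8/5.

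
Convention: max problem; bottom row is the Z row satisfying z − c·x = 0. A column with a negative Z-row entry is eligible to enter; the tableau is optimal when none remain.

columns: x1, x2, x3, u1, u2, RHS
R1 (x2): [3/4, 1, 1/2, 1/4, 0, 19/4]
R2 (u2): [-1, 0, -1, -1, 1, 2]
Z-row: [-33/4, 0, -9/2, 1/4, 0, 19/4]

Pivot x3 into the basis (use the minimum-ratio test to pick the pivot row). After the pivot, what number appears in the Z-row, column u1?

5/2

Ratio test on column x3 — row 1: (19/4)/(1/2) = 19/2; row 2: entry -1 ≤ 0. Minimum is 19/2 at row 1 (x2 leaves); pivot element 1/2.
Divide row 1 by 1/2; eliminate column x3 from the other rows.
Z-row update in column u1: 1/4 − (-9/2)·(1/2) = 5/2.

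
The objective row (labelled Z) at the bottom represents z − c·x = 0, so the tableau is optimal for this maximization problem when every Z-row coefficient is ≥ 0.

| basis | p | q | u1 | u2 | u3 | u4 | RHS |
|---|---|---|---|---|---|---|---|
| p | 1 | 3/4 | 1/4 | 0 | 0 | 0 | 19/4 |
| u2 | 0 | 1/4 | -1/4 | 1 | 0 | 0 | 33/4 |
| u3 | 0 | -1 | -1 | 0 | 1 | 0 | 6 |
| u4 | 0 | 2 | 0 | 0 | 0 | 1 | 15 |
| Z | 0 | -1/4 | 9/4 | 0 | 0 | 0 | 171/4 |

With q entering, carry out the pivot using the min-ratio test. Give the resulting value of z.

133/3

Ratio test on column q — row 1: (19/4)/(3/4) = 19/3; row 2: (33/4)/(1/4) = 33; row 3: entry -1 ≤ 0; row 4: 15/2 = 15/2. Minimum is 19/3 at row 1 (p leaves); pivot element 3/4.
Pivot on row 1; the Z-row RHS becomes 171/4 − (-1/4)·(19/3) = 133/3.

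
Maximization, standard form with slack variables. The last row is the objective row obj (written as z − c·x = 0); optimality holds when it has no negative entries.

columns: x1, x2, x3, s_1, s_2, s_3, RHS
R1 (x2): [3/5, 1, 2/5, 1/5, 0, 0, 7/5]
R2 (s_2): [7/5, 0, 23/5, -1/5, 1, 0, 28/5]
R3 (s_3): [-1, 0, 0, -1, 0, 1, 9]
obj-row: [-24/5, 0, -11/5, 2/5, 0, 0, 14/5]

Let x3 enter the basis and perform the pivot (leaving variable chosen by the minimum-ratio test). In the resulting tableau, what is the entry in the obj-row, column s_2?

11/23

Ratio test on column x3 — row 1: (7/5)/(2/5) = 7/2; row 2: (28/5)/(23/5) = 28/23; row 3: entry 0 ≤ 0. Minimum is 28/23 at row 2 (s_2 leaves); pivot element 23/5.
Divide row 2 by 23/5; eliminate column x3 from the other rows.
obj-row update in column s_2: 0 − (-11/5)·(5/23) = 11/23.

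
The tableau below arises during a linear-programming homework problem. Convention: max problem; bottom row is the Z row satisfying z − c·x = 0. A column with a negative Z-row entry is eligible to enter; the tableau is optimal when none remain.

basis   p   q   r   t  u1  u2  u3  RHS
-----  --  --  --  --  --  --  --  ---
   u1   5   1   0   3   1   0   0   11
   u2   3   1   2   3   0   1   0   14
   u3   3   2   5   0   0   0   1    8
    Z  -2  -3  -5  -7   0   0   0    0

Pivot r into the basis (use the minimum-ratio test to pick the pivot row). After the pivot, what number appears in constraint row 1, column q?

Ratio test on column r — row 1: entry 0 ≤ 0; row 2: 14/2 = 7; row 3: 8/5 = 8/5. Minimum is 8/5 at row 3 (u3 leaves); pivot element 5.
Divide row 3 by 5; eliminate column r from the other rows.
Row 1 update in column q: 1 − 0·(2/5) = 1.

1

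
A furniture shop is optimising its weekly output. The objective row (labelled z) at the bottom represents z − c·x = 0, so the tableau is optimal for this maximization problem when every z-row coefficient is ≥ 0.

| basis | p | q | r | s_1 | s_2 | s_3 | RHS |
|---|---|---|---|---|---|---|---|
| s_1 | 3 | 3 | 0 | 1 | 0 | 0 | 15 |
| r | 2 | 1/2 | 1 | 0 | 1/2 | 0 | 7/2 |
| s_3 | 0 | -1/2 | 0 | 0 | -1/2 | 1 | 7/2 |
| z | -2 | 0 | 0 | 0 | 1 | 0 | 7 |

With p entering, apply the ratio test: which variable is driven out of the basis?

r

Column p entries and ratios — s_1: 15/3 = 5; r: (7/2)/2 = 7/4; s_3: 0 ≤ 0, skip.
Smallest ratio is 7/4 in the row of r, so r leaves.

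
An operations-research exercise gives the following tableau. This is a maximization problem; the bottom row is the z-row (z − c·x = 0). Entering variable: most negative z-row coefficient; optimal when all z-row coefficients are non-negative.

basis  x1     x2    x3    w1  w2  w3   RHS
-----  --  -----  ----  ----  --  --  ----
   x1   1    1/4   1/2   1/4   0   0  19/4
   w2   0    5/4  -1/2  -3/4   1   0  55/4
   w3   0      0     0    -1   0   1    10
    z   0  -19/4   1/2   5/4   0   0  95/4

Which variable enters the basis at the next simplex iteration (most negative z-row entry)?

x2

Negative z-row entries: x2: -19/4.
The most negative is -19/4 in column x2, so x2 enters.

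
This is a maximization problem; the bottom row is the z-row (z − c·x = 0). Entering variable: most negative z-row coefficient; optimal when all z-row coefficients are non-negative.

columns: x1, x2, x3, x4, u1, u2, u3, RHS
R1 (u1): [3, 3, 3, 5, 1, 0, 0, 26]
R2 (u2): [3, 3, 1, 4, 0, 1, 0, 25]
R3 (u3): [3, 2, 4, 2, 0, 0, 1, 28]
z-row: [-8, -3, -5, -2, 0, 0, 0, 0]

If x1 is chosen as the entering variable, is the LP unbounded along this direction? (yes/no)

Column x1 has positive entries in row(s) 1, 2, 3, so the ratio test bounds it — not unbounded.

no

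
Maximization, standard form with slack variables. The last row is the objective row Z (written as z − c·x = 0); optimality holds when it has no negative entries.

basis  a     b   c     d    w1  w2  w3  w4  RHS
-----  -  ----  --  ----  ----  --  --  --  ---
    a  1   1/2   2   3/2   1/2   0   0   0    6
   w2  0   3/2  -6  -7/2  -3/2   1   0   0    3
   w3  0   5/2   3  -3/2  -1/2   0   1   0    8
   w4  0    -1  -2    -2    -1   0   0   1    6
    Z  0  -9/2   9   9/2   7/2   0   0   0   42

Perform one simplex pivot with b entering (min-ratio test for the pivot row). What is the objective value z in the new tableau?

51

Ratio test on column b — row 1: 6/(1/2) = 12; row 2: 3/(3/2) = 2; row 3: 8/(5/2) = 16/5; row 4: entry -1 ≤ 0. Minimum is 2 at row 2 (w2 leaves); pivot element 3/2.
Pivot on row 2; the Z-row RHS becomes 42 − (-9/2)·2 = 51.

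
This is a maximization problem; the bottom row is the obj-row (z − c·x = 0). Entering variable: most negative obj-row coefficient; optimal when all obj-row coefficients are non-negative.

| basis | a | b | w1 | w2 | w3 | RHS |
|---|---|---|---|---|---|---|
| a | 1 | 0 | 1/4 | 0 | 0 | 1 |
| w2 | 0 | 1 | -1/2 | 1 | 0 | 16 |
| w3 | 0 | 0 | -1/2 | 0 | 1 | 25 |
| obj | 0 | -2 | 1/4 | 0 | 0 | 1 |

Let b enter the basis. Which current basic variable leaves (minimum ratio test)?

w2

Column b entries and ratios — a: 0 ≤ 0, skip; w2: 16/1 = 16; w3: 0 ≤ 0, skip.
Smallest ratio is 16 in the row of w2, so w2 leaves.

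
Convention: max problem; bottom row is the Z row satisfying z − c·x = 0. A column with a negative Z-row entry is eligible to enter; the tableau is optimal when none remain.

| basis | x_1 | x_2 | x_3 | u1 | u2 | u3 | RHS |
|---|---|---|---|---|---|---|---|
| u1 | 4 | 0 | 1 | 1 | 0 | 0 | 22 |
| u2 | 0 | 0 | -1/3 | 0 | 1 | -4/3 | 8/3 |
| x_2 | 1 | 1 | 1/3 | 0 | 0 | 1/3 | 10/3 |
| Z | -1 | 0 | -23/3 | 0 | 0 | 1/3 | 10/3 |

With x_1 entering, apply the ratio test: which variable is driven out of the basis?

Column x_1 entries and ratios — u1: 22/4 = 11/2; u2: 0 ≤ 0, skip; x_2: (10/3)/1 = 10/3.
Smallest ratio is 10/3 in the row of x_2, so x_2 leaves.

x_2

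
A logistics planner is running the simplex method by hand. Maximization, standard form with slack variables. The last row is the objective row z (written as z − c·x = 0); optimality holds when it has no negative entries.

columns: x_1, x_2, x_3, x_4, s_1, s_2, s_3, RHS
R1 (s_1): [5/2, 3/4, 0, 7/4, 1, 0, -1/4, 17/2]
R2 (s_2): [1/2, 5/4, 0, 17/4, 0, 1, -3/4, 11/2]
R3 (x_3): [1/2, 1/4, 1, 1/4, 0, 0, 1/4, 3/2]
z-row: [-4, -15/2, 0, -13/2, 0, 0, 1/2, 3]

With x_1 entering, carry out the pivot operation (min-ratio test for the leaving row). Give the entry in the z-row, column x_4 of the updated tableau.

Ratio test on column x_1 — row 1: (17/2)/(5/2) = 17/5; row 2: (11/2)/(1/2) = 11; row 3: (3/2)/(1/2) = 3. Minimum is 3 at row 3 (x_3 leaves); pivot element 1/2.
Divide row 3 by 1/2; eliminate column x_1 from the other rows.
z-row update in column x_4: -13/2 − (-4)·(1/2) = -9/2.

-9/2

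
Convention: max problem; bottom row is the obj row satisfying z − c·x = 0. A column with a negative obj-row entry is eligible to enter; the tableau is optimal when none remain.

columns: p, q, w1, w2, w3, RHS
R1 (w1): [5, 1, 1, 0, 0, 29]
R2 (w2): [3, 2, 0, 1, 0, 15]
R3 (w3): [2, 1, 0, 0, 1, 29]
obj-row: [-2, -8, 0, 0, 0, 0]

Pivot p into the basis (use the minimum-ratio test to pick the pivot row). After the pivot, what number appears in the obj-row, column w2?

2/3

Ratio test on column p — row 1: 29/5 = 29/5; row 2: 15/3 = 5; row 3: 29/2 = 29/2. Minimum is 5 at row 2 (w2 leaves); pivot element 3.
Divide row 2 by 3; eliminate column p from the other rows.
obj-row update in column w2: 0 − (-2)·(1/3) = 2/3.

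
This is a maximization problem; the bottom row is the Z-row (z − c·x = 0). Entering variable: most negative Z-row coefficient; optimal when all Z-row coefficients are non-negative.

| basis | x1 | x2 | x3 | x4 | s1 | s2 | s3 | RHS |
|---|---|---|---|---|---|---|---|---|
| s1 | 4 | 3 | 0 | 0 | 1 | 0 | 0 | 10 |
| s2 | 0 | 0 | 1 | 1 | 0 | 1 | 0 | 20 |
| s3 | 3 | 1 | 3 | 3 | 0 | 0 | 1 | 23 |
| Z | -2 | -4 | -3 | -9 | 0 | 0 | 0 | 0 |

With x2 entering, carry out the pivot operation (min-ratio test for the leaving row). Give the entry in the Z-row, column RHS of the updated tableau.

Ratio test on column x2 — row 1: 10/3 = 10/3; row 2: entry 0 ≤ 0; row 3: 23/1 = 23. Minimum is 10/3 at row 1 (s1 leaves); pivot element 3.
Divide row 1 by 3; eliminate column x2 from the other rows.
Z-row update in column RHS: 0 − (-4)·(10/3) = 40/3.

40/3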